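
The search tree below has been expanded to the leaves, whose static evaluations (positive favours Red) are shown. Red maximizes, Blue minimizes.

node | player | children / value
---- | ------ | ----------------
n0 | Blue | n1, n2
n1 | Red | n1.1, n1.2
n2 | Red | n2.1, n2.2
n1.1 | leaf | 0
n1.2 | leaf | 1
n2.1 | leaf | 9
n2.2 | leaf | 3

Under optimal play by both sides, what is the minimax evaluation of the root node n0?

1

n1 (Red): max(0, 1) = 1
n2 (Red): max(9, 3) = 9
n0 (Blue): min(1, 9) = 1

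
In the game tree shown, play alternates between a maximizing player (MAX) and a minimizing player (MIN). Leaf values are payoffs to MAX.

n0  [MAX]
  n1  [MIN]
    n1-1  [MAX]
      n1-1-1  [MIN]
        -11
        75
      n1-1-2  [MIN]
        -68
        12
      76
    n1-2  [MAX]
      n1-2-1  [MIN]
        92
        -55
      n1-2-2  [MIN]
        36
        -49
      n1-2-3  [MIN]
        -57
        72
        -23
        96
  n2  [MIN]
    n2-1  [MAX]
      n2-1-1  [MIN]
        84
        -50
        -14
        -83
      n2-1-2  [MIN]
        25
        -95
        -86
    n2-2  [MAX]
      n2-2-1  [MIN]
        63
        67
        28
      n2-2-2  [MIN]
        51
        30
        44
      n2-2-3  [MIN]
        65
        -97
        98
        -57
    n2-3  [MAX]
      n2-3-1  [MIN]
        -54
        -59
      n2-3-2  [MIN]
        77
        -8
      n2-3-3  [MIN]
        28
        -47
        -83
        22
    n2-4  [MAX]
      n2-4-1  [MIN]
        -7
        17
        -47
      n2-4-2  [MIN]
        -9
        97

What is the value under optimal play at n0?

-49

n1-1-1 (MIN): min(-11, 75) = -11
n1-1-2 (MIN): min(-68, 12) = -68
n1-1 (MAX): max(-11, -68, 76) = 76
n1-2-1 (MIN): min(92, -55) = -55
n1-2-2 (MIN): min(36, -49) = -49
n1-2-3 (MIN): min(-57, 72, -23, 96) = -57
n1-2 (MAX): max(-55, -49, -57) = -49
n1 (MIN): min(76, -49) = -49
n2-1-1 (MIN): min(84, -50, -14, -83) = -83
n2-1-2 (MIN): min(25, -95, -86) = -95
n2-1 (MAX): max(-83, -95) = -83
n2-2-1 (MIN): min(63, 67, 28) = 28
n2-2-2 (MIN): min(51, 30, 44) = 30
n2-2-3 (MIN): min(65, -97, 98, -57) = -97
n2-2 (MAX): max(28, 30, -97) = 30
n2-3-1 (MIN): min(-54, -59) = -59
n2-3-2 (MIN): min(77, -8) = -8
n2-3-3 (MIN): min(28, -47, -83, 22) = -83
n2-3 (MAX): max(-59, -8, -83) = -8
n2-4-1 (MIN): min(-7, 17, -47) = -47
n2-4-2 (MIN): min(-9, 97) = -9
n2-4 (MAX): max(-47, -9) = -9
n2 (MIN): min(-83, 30, -8, -9) = -83
n0 (MAX): max(-49, -83) = -49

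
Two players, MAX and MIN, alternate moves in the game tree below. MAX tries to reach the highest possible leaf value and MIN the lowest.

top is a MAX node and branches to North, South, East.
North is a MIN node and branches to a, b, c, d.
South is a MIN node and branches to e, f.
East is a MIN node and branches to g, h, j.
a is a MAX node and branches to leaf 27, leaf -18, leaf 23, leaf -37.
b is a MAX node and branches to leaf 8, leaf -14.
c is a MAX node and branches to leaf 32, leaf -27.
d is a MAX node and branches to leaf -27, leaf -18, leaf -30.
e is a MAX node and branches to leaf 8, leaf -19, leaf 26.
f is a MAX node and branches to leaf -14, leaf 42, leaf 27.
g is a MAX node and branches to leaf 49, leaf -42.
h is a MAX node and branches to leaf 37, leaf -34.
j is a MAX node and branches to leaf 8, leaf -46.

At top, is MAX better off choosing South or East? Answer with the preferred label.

South

e (MAX): max(8, -19, 26) = 26
f (MAX): max(-14, 42, 27) = 42
South (MIN): min(26, 42) = 26
g (MAX): max(49, -42) = 49
h (MAX): max(37, -34) = 37
j (MAX): max(8, -46) = 8
East (MIN): min(49, 37, 8) = 8
MAX prefers the higher value; South=26, East=8. South is better since 26 > 8.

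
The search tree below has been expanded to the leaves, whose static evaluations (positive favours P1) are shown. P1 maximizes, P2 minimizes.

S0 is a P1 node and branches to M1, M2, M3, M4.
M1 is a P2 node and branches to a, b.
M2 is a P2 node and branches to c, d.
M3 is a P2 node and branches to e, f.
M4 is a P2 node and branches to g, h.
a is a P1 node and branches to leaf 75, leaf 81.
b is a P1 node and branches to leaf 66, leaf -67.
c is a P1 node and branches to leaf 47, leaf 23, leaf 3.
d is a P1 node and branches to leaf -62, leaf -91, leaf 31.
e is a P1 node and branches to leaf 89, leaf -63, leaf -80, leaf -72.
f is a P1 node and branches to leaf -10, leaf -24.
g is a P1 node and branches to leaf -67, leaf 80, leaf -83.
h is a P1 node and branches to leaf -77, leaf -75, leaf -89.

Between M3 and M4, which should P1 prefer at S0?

M3

e (P1): max(89, -63, -80, -72) = 89
f (P1): max(-10, -24) = -10
M3 (P2): min(89, -10) = -10
g (P1): max(-67, 80, -83) = 80
h (P1): max(-77, -75, -89) = -75
M4 (P2): min(80, -75) = -75
P1 prefers the higher value; M3=-10, M4=-75. M3 is better since -10 > -75.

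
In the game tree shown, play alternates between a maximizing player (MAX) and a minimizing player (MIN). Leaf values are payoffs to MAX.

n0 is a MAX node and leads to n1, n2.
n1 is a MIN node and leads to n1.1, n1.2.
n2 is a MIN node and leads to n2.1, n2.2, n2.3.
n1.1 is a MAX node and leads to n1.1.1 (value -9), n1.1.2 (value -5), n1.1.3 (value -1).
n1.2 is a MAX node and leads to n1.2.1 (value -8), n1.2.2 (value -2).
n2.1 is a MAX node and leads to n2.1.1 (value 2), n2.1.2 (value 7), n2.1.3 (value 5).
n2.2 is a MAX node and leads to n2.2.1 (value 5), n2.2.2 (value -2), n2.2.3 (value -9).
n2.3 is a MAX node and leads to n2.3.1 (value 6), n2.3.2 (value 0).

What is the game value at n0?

n1.1 (MAX): max(-9, -5, -1) = -1
n1.2 (MAX): max(-8, -2) = -2
n1 (MIN): min(-1, -2) = -2
n2.1 (MAX): max(2, 7, 5) = 7
n2.2 (MAX): max(5, -2, -9) = 5
n2.3 (MAX): max(6, 0) = 6
n2 (MIN): min(7, 5, 6) = 5
n0 (MAX): max(-2, 5) = 5

5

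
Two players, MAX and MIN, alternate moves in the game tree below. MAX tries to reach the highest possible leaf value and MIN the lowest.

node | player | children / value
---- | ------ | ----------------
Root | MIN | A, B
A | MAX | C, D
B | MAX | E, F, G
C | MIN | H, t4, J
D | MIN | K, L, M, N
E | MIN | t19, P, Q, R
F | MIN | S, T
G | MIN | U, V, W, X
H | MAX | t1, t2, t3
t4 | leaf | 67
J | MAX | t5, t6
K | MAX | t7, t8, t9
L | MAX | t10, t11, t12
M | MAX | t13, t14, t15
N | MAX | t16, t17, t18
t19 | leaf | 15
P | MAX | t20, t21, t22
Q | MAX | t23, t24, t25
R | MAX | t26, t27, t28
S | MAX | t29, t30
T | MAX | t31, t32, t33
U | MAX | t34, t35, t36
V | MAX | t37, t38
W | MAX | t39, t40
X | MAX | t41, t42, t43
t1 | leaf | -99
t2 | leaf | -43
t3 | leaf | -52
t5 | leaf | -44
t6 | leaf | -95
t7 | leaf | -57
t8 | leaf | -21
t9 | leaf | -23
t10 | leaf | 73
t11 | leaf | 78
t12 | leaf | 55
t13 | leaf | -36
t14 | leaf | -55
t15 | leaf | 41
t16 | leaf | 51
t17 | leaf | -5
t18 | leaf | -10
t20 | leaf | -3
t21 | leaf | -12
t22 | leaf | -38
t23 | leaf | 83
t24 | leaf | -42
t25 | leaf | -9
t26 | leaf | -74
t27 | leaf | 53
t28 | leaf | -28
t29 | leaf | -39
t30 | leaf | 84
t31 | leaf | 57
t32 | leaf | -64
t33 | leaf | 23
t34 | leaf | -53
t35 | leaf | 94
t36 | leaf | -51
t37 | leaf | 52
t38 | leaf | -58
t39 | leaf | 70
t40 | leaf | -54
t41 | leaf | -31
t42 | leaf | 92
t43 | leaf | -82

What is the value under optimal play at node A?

H (MAX): max(-99, -43, -52) = -43
J (MAX): max(-44, -95) = -44
C (MIN): min(-43, 67, -44) = -44
K (MAX): max(-57, -21, -23) = -21
L (MAX): max(73, 78, 55) = 78
M (MAX): max(-36, -55, 41) = 41
N (MAX): max(51, -5, -10) = 51
D (MIN): min(-21, 78, 41, 51) = -21
A (MAX): max(-44, -21) = -21

-21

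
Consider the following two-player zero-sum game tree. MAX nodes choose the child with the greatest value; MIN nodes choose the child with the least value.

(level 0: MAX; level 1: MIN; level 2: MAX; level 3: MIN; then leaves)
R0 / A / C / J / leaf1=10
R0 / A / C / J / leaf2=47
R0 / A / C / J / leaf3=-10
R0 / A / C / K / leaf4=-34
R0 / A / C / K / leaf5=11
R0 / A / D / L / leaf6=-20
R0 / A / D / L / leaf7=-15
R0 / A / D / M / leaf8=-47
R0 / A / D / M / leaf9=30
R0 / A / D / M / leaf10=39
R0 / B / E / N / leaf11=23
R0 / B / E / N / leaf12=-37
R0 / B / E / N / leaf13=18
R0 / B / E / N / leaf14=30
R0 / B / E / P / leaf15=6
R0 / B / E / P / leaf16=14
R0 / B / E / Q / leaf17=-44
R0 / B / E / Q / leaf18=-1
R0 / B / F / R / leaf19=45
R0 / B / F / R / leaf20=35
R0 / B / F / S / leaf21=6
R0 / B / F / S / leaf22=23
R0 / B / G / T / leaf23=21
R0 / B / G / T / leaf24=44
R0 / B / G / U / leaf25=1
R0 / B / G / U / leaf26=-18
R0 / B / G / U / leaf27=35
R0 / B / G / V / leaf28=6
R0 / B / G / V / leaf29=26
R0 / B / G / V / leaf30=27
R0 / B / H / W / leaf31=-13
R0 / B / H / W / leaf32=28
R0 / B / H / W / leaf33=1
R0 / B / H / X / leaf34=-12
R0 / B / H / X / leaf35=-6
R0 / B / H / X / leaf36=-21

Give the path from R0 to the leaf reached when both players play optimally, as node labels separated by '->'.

R0 -> B -> H -> W -> leaf31

J (MIN): min(10, 47, -10) = -10
K (MIN): min(-34, 11) = -34
C (MAX): max(-10, -34) = -10
L (MIN): min(-20, -15) = -20
M (MIN): min(-47, 30, 39) = -47
D (MAX): max(-20, -47) = -20
A (MIN): min(-10, -20) = -20
N (MIN): min(23, -37, 18, 30) = -37
P (MIN): min(6, 14) = 6
Q (MIN): min(-44, -1) = -44
E (MAX): max(-37, 6, -44) = 6
R (MIN): min(45, 35) = 35
S (MIN): min(6, 23) = 6
F (MAX): max(35, 6) = 35
T (MIN): min(21, 44) = 21
U (MIN): min(1, -18, 35) = -18
V (MIN): min(6, 26, 27) = 6
G (MAX): max(21, -18, 6) = 21
W (MIN): min(-13, 28, 1) = -13
X (MIN): min(-12, -6, -21) = -21
H (MAX): max(-13, -21) = -13
B (MIN): min(6, 35, 21, -13) = -13
R0 (MAX): max(-20, -13) = -13
At R0, MAX picks B (highest: -13).
At B, MIN picks H (lowest: -13).
At H, MAX picks W (highest: -13).
At W, MIN picks leaf31 (lowest: -13).
Terminal value -13.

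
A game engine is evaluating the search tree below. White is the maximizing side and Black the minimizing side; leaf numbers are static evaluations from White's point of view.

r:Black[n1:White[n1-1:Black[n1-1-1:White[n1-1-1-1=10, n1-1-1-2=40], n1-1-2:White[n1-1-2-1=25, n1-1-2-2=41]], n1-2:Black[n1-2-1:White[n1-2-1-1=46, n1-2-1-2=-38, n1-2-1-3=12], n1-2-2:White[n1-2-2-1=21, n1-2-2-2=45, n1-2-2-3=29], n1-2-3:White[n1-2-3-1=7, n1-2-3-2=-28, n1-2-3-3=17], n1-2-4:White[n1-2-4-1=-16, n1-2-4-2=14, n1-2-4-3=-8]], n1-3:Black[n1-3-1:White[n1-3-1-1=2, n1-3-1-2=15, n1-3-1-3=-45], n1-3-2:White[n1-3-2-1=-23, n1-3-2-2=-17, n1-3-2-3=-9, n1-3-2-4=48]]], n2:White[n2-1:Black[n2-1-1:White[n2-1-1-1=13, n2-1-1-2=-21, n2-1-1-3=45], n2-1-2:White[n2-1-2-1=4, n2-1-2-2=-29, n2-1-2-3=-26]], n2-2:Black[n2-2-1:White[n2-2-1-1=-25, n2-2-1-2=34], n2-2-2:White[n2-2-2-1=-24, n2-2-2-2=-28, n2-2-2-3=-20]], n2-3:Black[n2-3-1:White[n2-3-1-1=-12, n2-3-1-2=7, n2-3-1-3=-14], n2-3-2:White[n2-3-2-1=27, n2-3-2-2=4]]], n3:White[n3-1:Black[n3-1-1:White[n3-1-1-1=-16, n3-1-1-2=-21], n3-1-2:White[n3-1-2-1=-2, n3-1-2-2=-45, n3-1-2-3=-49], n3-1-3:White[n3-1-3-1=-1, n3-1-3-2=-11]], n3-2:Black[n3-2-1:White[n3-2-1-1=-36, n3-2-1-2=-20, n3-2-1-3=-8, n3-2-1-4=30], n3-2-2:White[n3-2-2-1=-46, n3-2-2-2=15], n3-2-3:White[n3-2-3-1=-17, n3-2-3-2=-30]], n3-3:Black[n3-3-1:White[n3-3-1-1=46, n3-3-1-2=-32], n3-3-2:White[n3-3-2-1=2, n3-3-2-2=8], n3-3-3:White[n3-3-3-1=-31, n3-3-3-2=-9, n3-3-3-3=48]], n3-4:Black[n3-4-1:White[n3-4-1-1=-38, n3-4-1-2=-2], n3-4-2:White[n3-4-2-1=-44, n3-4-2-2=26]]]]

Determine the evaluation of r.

n1-1-1 (White): max(10, 40) = 40
n1-1-2 (White): max(25, 41) = 41
n1-1 (Black): min(40, 41) = 40
n1-2-1 (White): max(46, -38, 12) = 46
n1-2-2 (White): max(21, 45, 29) = 45
n1-2-3 (White): max(7, -28, 17) = 17
n1-2-4 (White): max(-16, 14, -8) = 14
n1-2 (Black): min(46, 45, 17, 14) = 14
n1-3-1 (White): max(2, 15, -45) = 15
n1-3-2 (White): max(-23, -17, -9, 48) = 48
n1-3 (Black): min(15, 48) = 15
n1 (White): max(40, 14, 15) = 40
n2-1-1 (White): max(13, -21, 45) = 45
n2-1-2 (White): max(4, -29, -26) = 4
n2-1 (Black): min(45, 4) = 4
n2-2-1 (White): max(-25, 34) = 34
n2-2-2 (White): max(-24, -28, -20) = -20
n2-2 (Black): min(34, -20) = -20
n2-3-1 (White): max(-12, 7, -14) = 7
n2-3-2 (White): max(27, 4) = 27
n2-3 (Black): min(7, 27) = 7
n2 (White): max(4, -20, 7) = 7
n3-1-1 (White): max(-16, -21) = -16
n3-1-2 (White): max(-2, -45, -49) = -2
n3-1-3 (White): max(-1, -11) = -1
n3-1 (Black): min(-16, -2, -1) = -16
n3-2-1 (White): max(-36, -20, -8, 30) = 30
n3-2-2 (White): max(-46, 15) = 15
n3-2-3 (White): max(-17, -30) = -17
n3-2 (Black): min(30, 15, -17) = -17
n3-3-1 (White): max(46, -32) = 46
n3-3-2 (White): max(2, 8) = 8
n3-3-3 (White): max(-31, -9, 48) = 48
n3-3 (Black): min(46, 8, 48) = 8
n3-4-1 (White): max(-38, -2) = -2
n3-4-2 (White): max(-44, 26) = 26
n3-4 (Black): min(-2, 26) = -2
n3 (White): max(-16, -17, 8, -2) = 8
r (Black): min(40, 7, 8) = 7

7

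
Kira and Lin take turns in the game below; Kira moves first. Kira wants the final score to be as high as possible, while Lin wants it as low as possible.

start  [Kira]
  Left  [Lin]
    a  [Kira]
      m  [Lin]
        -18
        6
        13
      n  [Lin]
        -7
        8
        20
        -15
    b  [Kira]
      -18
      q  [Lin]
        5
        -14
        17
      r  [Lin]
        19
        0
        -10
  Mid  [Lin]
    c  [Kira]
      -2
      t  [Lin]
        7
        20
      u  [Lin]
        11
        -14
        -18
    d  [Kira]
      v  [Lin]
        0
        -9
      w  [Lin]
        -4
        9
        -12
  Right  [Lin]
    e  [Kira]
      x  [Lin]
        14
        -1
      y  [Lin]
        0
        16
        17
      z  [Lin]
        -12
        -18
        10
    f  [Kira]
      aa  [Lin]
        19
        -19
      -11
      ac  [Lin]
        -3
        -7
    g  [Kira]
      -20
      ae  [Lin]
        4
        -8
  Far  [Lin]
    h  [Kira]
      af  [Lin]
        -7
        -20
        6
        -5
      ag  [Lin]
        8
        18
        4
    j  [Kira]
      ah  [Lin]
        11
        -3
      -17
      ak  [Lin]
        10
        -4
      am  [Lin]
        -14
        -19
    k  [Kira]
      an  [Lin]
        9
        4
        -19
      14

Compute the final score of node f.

-7

aa (Lin): min(19, -19) = -19
ac (Lin): min(-3, -7) = -7
f (Kira): max(-19, -11, -7) = -7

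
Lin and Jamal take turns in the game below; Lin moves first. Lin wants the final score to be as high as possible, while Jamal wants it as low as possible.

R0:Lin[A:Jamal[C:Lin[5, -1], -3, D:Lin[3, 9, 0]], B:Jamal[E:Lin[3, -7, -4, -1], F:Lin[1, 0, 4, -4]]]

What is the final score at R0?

C (Lin): max(5, -1) = 5
D (Lin): max(3, 9, 0) = 9
A (Jamal): min(5, -3, 9) = -3
E (Lin): max(3, -7, -4, -1) = 3
F (Lin): max(1, 0, 4, -4) = 4
B (Jamal): min(3, 4) = 3
R0 (Lin): max(-3, 3) = 3

3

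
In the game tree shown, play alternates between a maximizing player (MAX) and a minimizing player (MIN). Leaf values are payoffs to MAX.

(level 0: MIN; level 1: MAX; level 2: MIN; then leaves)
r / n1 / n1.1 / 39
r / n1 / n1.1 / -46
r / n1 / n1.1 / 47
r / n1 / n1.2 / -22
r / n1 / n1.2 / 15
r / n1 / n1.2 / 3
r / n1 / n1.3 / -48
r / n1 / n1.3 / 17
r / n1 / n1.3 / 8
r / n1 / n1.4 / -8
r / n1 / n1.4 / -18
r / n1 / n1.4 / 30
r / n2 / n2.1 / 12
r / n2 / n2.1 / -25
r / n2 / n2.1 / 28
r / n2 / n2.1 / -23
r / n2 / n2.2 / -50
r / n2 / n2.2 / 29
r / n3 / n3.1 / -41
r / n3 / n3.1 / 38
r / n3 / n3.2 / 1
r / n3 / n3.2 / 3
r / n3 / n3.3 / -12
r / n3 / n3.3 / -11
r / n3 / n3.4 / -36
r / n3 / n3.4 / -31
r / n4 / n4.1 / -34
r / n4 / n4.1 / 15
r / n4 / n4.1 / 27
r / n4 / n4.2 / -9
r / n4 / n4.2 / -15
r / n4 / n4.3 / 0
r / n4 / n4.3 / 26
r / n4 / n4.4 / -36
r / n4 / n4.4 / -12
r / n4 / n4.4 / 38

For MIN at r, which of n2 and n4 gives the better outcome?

n2

n2.1 (MIN): min(12, -25, 28, -23) = -25
n2.2 (MIN): min(-50, 29) = -50
n2 (MAX): max(-25, -50) = -25
n4.1 (MIN): min(-34, 15, 27) = -34
n4.2 (MIN): min(-9, -15) = -15
n4.3 (MIN): min(0, 26) = 0
n4.4 (MIN): min(-36, -12, 38) = -36
n4 (MAX): max(-34, -15, 0, -36) = 0
MIN prefers the lower value; n2=-25, n4=0. n2 is better since -25 < 0.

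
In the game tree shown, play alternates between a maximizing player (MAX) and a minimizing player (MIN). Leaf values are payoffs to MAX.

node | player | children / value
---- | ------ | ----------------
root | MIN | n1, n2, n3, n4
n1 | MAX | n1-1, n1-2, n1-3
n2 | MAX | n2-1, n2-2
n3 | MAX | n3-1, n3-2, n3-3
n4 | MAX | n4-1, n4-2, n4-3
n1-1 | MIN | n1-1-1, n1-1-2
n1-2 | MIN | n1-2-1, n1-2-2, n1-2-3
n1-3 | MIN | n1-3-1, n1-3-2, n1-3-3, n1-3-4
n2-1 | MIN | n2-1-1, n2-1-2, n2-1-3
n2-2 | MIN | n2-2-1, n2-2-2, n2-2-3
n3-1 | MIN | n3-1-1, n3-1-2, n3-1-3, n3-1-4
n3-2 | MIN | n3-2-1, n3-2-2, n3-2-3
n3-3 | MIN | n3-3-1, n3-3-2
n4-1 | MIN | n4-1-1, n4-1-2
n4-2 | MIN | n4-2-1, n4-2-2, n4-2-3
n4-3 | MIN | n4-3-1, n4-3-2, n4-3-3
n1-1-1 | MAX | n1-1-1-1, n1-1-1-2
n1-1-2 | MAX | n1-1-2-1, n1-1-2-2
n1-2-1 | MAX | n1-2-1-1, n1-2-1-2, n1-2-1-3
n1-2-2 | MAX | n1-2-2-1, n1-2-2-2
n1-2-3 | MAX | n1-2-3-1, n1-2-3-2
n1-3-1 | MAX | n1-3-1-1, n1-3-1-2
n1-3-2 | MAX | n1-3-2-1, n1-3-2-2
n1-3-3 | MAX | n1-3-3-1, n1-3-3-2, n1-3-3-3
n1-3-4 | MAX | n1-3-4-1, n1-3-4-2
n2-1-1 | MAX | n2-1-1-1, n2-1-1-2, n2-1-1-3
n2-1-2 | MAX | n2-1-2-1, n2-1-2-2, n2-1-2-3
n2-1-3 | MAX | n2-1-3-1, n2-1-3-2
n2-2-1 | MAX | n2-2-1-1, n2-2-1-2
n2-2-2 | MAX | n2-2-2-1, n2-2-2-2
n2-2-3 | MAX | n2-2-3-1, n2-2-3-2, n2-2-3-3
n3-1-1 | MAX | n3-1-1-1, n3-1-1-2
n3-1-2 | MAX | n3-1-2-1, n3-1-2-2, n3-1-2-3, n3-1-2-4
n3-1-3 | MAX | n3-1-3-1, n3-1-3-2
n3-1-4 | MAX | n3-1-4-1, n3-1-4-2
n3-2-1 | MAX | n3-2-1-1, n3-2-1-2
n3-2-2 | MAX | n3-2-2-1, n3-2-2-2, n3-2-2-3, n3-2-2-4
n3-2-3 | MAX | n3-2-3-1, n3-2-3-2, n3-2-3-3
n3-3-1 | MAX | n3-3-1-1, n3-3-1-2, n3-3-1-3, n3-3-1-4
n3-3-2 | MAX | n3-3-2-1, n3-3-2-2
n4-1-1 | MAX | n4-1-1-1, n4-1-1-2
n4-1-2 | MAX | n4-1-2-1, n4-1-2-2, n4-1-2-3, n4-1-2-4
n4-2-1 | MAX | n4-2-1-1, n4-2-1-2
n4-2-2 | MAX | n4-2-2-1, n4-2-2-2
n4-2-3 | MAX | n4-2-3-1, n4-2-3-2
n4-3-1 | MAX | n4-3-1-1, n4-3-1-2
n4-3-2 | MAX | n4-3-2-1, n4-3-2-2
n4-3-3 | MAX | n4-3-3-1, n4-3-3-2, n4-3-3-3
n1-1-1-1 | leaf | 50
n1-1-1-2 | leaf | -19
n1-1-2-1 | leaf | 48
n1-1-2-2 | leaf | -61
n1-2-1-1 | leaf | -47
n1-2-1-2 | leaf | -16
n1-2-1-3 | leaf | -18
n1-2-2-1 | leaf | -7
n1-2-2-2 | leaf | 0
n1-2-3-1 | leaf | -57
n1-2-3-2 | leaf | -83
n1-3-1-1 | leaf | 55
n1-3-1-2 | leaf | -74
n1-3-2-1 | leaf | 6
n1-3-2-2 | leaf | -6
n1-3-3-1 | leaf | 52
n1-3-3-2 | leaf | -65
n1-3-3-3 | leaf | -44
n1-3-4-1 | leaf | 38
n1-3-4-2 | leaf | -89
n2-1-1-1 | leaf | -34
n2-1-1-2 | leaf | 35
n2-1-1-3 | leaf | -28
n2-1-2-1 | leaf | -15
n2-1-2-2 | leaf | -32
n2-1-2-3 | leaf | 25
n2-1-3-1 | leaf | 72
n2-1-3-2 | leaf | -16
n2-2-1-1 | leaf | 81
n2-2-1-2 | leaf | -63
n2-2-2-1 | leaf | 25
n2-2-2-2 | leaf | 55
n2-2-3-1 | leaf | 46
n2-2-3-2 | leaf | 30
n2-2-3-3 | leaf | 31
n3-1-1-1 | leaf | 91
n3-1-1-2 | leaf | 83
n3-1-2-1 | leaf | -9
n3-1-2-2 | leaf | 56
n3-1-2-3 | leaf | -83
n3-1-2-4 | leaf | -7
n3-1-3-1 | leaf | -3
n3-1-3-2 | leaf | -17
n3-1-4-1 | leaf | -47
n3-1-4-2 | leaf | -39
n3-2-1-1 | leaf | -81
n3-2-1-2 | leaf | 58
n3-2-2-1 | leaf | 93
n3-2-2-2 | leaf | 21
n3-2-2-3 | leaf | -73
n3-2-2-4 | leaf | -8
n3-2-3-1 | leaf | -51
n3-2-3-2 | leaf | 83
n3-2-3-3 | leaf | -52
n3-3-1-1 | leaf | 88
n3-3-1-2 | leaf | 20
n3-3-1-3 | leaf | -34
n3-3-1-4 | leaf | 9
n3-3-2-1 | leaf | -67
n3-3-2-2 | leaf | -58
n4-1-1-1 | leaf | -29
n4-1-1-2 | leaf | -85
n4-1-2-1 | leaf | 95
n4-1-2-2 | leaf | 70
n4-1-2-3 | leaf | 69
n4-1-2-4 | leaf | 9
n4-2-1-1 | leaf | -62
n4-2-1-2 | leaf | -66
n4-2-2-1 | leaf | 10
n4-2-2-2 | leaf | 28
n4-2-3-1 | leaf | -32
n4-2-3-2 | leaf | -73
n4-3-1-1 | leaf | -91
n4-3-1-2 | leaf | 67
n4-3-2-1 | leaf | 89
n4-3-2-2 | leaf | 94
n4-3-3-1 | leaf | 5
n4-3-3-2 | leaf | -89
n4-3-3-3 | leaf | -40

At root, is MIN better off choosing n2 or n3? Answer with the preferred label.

n2-1-1 (MAX): max(-34, 35, -28) = 35
n2-1-2 (MAX): max(-15, -32, 25) = 25
n2-1-3 (MAX): max(72, -16) = 72
n2-1 (MIN): min(35, 25, 72) = 25
n2-2-1 (MAX): max(81, -63) = 81
n2-2-2 (MAX): max(25, 55) = 55
n2-2-3 (MAX): max(46, 30, 31) = 46
n2-2 (MIN): min(81, 55, 46) = 46
n2 (MAX): max(25, 46) = 46
n3-1-1 (MAX): max(91, 83) = 91
n3-1-2 (MAX): max(-9, 56, -83, -7) = 56
n3-1-3 (MAX): max(-3, -17) = -3
n3-1-4 (MAX): max(-47, -39) = -39
n3-1 (MIN): min(91, 56, -3, -39) = -39
n3-2-1 (MAX): max(-81, 58) = 58
n3-2-2 (MAX): max(93, 21, -73, -8) = 93
n3-2-3 (MAX): max(-51, 83, -52) = 83
n3-2 (MIN): min(58, 93, 83) = 58
n3-3-1 (MAX): max(88, 20, -34, 9) = 88
n3-3-2 (MAX): max(-67, -58) = -58
n3-3 (MIN): min(88, -58) = -58
n3 (MAX): max(-39, 58, -58) = 58
MIN prefers the lower value; n2=46, n3=58. n2 is better since 46 < 58.

n2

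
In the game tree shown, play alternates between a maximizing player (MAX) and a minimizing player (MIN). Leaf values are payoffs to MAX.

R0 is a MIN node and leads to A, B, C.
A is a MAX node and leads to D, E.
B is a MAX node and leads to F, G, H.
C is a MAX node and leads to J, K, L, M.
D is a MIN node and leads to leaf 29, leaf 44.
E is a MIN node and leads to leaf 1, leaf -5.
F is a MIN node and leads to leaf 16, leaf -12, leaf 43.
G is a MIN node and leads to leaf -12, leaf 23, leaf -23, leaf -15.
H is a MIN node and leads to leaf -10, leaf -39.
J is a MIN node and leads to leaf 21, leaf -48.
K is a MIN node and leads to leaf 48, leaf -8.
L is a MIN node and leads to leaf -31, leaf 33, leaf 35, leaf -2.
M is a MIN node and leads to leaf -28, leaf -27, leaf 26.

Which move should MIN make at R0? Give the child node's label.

B

D (MIN): min(29, 44) = 29
E (MIN): min(1, -5) = -5
A (MAX): max(29, -5) = 29
F (MIN): min(16, -12, 43) = -12
G (MIN): min(-12, 23, -23, -15) = -23
H (MIN): min(-10, -39) = -39
B (MAX): max(-12, -23, -39) = -12
J (MIN): min(21, -48) = -48
K (MIN): min(48, -8) = -8
L (MIN): min(-31, 33, 35, -2) = -31
M (MIN): min(-28, -27, 26) = -28
C (MAX): max(-48, -8, -31, -28) = -8
R0 (MIN): min(29, -12, -8) = -12
MIN at R0 wants the lowest of {A=29, B=-12, C=-8}, so chooses B.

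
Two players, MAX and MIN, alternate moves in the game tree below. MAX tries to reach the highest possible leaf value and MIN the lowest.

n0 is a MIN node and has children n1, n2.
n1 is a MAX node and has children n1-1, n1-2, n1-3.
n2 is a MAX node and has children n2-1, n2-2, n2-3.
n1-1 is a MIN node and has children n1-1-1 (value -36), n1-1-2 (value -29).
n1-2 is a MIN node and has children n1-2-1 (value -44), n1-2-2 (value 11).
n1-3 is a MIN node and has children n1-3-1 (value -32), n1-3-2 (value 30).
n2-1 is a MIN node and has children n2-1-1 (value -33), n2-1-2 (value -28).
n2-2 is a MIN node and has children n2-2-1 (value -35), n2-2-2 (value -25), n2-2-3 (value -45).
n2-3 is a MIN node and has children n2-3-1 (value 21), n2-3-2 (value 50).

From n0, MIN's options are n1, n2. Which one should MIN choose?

n1

n1-1 (MIN): min(-36, -29) = -36
n1-2 (MIN): min(-44, 11) = -44
n1-3 (MIN): min(-32, 30) = -32
n1 (MAX): max(-36, -44, -32) = -32
n2-1 (MIN): min(-33, -28) = -33
n2-2 (MIN): min(-35, -25, -45) = -45
n2-3 (MIN): min(21, 50) = 21
n2 (MAX): max(-33, -45, 21) = 21
n0 (MIN): min(-32, 21) = -32
MIN at n0 wants the lowest of {n1=-32, n2=21}, so chooses n1.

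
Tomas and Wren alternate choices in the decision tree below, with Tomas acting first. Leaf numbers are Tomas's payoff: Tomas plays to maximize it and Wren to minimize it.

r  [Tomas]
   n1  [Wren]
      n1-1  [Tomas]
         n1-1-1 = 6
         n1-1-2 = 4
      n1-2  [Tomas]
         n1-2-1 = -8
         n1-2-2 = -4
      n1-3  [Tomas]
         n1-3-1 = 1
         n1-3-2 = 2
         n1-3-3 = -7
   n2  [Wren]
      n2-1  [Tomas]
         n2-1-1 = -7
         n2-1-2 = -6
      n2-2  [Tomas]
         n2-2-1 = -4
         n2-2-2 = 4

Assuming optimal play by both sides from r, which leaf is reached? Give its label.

n1-2-2

n1-1 (Tomas): max(6, 4) = 6
n1-2 (Tomas): max(-8, -4) = -4
n1-3 (Tomas): max(1, 2, -7) = 2
n1 (Wren): min(6, -4, 2) = -4
n2-1 (Tomas): max(-7, -6) = -6
n2-2 (Tomas): max(-4, 4) = 4
n2 (Wren): min(-6, 4) = -6
r (Tomas): max(-4, -6) = -4
At r, Tomas picks n1 (highest: -4).
At n1, Wren picks n1-2 (lowest: -4).
At n1-2, Tomas picks n1-2-2 (highest: -4).
Terminal value -4.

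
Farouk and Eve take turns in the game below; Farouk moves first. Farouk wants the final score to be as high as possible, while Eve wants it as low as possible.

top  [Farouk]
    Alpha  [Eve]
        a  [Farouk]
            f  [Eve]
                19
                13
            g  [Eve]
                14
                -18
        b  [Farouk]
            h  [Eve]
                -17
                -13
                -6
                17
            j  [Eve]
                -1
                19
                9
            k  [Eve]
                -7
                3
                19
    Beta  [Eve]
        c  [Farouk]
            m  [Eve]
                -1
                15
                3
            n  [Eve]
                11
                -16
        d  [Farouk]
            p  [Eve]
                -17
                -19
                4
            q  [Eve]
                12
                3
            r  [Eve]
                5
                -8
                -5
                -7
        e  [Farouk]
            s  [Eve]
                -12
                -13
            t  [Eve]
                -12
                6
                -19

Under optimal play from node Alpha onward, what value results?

f (Eve): min(19, 13) = 13
g (Eve): min(14, -18) = -18
a (Farouk): max(13, -18) = 13
h (Eve): min(-17, -13, -6, 17) = -17
j (Eve): min(-1, 19, 9) = -1
k (Eve): min(-7, 3, 19) = -7
b (Farouk): max(-17, -1, -7) = -1
Alpha (Eve): min(13, -1) = -1

-1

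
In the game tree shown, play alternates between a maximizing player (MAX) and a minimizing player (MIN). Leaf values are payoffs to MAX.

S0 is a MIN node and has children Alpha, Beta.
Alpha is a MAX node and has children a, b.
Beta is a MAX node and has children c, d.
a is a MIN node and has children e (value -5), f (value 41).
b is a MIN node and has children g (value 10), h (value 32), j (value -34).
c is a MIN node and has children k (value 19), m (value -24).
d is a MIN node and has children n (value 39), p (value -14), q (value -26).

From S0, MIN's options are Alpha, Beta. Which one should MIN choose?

a (MIN): min(-5, 41) = -5
b (MIN): min(10, 32, -34) = -34
Alpha (MAX): max(-5, -34) = -5
c (MIN): min(19, -24) = -24
d (MIN): min(39, -14, -26) = -26
Beta (MAX): max(-24, -26) = -24
S0 (MIN): min(-5, -24) = -24
MIN at S0 wants the lowest of {Alpha=-5, Beta=-24}, so chooses Beta.

Beta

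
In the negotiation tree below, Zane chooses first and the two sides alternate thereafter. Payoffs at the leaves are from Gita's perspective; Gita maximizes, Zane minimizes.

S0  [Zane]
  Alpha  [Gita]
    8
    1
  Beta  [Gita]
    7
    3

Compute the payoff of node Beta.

7

Beta (Gita): max(7, 3) = 7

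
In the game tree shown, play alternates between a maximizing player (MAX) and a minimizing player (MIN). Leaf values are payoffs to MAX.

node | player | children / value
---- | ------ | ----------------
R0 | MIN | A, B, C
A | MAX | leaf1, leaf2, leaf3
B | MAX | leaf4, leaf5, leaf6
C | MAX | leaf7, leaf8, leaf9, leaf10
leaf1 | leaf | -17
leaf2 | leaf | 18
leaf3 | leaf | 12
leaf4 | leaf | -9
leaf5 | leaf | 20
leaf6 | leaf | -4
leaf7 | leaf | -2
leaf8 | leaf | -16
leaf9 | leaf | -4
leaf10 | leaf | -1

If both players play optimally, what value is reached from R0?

-1

A (MAX): max(-17, 18, 12) = 18
B (MAX): max(-9, 20, -4) = 20
C (MAX): max(-2, -16, -4, -1) = -1
R0 (MIN): min(18, 20, -1) = -1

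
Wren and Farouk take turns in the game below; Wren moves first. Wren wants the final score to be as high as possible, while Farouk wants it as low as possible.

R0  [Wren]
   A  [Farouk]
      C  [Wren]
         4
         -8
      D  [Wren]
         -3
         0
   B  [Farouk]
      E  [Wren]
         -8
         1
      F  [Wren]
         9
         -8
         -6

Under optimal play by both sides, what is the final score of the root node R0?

1

C (Wren): max(4, -8) = 4
D (Wren): max(-3, 0) = 0
A (Farouk): min(4, 0) = 0
E (Wren): max(-8, 1) = 1
F (Wren): max(9, -8, -6) = 9
B (Farouk): min(1, 9) = 1
R0 (Wren): max(0, 1) = 1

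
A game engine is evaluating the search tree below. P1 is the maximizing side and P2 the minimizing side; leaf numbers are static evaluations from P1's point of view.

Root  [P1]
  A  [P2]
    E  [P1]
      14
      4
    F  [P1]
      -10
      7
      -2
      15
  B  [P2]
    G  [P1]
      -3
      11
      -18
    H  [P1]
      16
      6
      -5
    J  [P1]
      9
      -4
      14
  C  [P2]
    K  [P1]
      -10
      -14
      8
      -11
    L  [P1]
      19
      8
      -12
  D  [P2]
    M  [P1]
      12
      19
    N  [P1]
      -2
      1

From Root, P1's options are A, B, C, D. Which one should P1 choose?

E (P1): max(14, 4) = 14
F (P1): max(-10, 7, -2, 15) = 15
A (P2): min(14, 15) = 14
G (P1): max(-3, 11, -18) = 11
H (P1): max(16, 6, -5) = 16
J (P1): max(9, -4, 14) = 14
B (P2): min(11, 16, 14) = 11
K (P1): max(-10, -14, 8, -11) = 8
L (P1): max(19, 8, -12) = 19
C (P2): min(8, 19) = 8
M (P1): max(12, 19) = 19
N (P1): max(-2, 1) = 1
D (P2): min(19, 1) = 1
Root (P1): max(14, 11, 8, 1) = 14
P1 at Root wants the highest of {A=14, B=11, C=8, D=1}, so chooses A.

A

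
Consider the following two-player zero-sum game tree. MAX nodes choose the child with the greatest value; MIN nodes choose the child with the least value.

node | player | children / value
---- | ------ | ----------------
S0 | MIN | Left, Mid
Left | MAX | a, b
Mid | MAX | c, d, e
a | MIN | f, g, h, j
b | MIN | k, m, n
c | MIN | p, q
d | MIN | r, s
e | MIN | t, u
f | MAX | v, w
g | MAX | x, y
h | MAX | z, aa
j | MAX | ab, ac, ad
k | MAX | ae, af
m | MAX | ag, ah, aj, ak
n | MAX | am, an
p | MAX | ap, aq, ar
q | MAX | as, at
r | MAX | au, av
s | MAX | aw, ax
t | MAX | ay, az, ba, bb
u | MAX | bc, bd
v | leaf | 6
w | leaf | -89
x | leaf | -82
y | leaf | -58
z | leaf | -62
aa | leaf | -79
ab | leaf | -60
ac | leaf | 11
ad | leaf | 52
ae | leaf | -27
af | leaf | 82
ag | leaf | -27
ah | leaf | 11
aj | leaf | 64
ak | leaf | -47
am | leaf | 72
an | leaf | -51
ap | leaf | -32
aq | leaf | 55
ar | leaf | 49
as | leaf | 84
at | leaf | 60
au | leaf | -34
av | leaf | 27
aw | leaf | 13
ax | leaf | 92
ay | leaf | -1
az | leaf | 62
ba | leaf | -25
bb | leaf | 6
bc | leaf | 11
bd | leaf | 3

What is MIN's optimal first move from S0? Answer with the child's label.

Mid

f (MAX): max(6, -89) = 6
g (MAX): max(-82, -58) = -58
h (MAX): max(-62, -79) = -62
j (MAX): max(-60, 11, 52) = 52
a (MIN): min(6, -58, -62, 52) = -62
k (MAX): max(-27, 82) = 82
m (MAX): max(-27, 11, 64, -47) = 64
n (MAX): max(72, -51) = 72
b (MIN): min(82, 64, 72) = 64
Left (MAX): max(-62, 64) = 64
p (MAX): max(-32, 55, 49) = 55
q (MAX): max(84, 60) = 84
c (MIN): min(55, 84) = 55
r (MAX): max(-34, 27) = 27
s (MAX): max(13, 92) = 92
d (MIN): min(27, 92) = 27
t (MAX): max(-1, 62, -25, 6) = 62
u (MAX): max(11, 3) = 11
e (MIN): min(62, 11) = 11
Mid (MAX): max(55, 27, 11) = 55
S0 (MIN): min(64, 55) = 55
MIN at S0 wants the lowest of {Left=64, Mid=55}, so chooses Mid.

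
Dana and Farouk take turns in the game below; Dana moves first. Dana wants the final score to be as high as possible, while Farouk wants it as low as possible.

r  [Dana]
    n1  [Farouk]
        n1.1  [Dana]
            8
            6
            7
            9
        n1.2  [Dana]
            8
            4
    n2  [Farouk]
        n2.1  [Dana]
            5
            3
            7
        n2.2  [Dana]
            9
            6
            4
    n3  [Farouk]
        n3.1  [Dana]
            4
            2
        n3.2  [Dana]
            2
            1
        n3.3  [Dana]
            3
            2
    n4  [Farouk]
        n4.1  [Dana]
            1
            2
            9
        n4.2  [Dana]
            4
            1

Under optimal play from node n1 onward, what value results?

n1.1 (Dana): max(8, 6, 7, 9) = 9
n1.2 (Dana): max(8, 4) = 8
n1 (Farouk): min(9, 8) = 8

8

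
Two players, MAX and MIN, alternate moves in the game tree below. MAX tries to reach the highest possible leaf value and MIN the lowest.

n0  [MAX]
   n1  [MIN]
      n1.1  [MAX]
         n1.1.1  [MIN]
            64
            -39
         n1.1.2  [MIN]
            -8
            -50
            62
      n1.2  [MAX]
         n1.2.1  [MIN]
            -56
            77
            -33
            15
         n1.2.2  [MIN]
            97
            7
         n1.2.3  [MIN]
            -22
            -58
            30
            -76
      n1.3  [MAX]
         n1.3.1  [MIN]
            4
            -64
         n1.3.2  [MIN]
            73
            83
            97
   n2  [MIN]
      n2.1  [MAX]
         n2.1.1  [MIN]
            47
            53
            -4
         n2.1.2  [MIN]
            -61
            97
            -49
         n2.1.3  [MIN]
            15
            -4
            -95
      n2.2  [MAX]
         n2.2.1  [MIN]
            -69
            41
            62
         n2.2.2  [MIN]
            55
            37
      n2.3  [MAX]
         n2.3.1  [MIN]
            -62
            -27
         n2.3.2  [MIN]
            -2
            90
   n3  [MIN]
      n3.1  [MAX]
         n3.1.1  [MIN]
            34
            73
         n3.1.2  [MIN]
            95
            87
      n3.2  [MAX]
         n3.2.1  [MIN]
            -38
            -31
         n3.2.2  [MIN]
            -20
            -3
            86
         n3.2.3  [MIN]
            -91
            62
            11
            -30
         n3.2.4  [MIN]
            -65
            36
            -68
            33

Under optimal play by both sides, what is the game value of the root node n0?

n1.1.1 (MIN): min(64, -39) = -39
n1.1.2 (MIN): min(-8, -50, 62) = -50
n1.1 (MAX): max(-39, -50) = -39
n1.2.1 (MIN): min(-56, 77, -33, 15) = -56
n1.2.2 (MIN): min(97, 7) = 7
n1.2.3 (MIN): min(-22, -58, 30, -76) = -76
n1.2 (MAX): max(-56, 7, -76) = 7
n1.3.1 (MIN): min(4, -64) = -64
n1.3.2 (MIN): min(73, 83, 97) = 73
n1.3 (MAX): max(-64, 73) = 73
n1 (MIN): min(-39, 7, 73) = -39
n2.1.1 (MIN): min(47, 53, -4) = -4
n2.1.2 (MIN): min(-61, 97, -49) = -61
n2.1.3 (MIN): min(15, -4, -95) = -95
n2.1 (MAX): max(-4, -61, -95) = -4
n2.2.1 (MIN): min(-69, 41, 62) = -69
n2.2.2 (MIN): min(55, 37) = 37
n2.2 (MAX): max(-69, 37) = 37
n2.3.1 (MIN): min(-62, -27) = -62
n2.3.2 (MIN): min(-2, 90) = -2
n2.3 (MAX): max(-62, -2) = -2
n2 (MIN): min(-4, 37, -2) = -4
n3.1.1 (MIN): min(34, 73) = 34
n3.1.2 (MIN): min(95, 87) = 87
n3.1 (MAX): max(34, 87) = 87
n3.2.1 (MIN): min(-38, -31) = -38
n3.2.2 (MIN): min(-20, -3, 86) = -20
n3.2.3 (MIN): min(-91, 62, 11, -30) = -91
n3.2.4 (MIN): min(-65, 36, -68, 33) = -68
n3.2 (MAX): max(-38, -20, -91, -68) = -20
n3 (MIN): min(87, -20) = -20
n0 (MAX): max(-39, -4, -20) = -4

-4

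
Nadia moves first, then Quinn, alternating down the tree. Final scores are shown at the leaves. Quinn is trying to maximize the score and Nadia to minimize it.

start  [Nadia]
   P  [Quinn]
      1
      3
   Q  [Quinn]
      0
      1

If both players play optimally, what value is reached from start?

P (Quinn): max(1, 3) = 3
Q (Quinn): max(0, 1) = 1
start (Nadia): min(3, 1) = 1

1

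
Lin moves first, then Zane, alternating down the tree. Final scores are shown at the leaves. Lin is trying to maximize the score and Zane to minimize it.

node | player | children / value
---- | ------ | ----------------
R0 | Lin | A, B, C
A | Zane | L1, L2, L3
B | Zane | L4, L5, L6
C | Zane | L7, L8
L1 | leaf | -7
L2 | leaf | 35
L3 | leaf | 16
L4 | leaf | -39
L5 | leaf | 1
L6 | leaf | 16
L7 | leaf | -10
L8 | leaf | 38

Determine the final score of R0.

A (Zane): min(-7, 35, 16) = -7
B (Zane): min(-39, 1, 16) = -39
C (Zane): min(-10, 38) = -10
R0 (Lin): max(-7, -39, -10) = -7

-7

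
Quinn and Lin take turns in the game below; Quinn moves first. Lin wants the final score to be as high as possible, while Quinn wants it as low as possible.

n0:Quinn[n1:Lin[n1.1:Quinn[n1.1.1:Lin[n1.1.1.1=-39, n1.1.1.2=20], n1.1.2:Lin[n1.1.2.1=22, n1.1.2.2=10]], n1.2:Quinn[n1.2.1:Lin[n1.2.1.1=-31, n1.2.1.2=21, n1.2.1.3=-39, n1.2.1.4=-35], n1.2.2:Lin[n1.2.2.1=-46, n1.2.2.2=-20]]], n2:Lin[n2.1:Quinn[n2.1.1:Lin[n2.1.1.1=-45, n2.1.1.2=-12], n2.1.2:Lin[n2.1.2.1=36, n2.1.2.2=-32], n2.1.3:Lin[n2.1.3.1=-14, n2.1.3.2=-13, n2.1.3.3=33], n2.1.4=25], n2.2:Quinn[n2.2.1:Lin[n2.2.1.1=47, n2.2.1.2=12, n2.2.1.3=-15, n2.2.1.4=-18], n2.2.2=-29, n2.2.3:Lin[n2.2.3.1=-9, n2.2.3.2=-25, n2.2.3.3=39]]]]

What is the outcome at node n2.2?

-29

n2.2.1 (Lin): max(47, 12, -15, -18) = 47
n2.2.3 (Lin): max(-9, -25, 39) = 39
n2.2 (Quinn): min(47, -29, 39) = -29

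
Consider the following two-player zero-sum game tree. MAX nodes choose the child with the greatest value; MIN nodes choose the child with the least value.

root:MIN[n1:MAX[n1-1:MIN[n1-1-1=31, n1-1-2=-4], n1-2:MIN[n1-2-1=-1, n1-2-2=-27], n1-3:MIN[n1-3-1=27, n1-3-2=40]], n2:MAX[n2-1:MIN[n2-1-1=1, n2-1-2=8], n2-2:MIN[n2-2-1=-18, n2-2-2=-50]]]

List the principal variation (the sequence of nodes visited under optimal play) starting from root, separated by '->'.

root -> n2 -> n2-1 -> n2-1-1

n1-1 (MIN): min(31, -4) = -4
n1-2 (MIN): min(-1, -27) = -27
n1-3 (MIN): min(27, 40) = 27
n1 (MAX): max(-4, -27, 27) = 27
n2-1 (MIN): min(1, 8) = 1
n2-2 (MIN): min(-18, -50) = -50
n2 (MAX): max(1, -50) = 1
root (MIN): min(27, 1) = 1
At root, MIN picks n2 (lowest: 1).
At n2, MAX picks n2-1 (highest: 1).
At n2-1, MIN picks n2-1-1 (lowest: 1).
Terminal value 1.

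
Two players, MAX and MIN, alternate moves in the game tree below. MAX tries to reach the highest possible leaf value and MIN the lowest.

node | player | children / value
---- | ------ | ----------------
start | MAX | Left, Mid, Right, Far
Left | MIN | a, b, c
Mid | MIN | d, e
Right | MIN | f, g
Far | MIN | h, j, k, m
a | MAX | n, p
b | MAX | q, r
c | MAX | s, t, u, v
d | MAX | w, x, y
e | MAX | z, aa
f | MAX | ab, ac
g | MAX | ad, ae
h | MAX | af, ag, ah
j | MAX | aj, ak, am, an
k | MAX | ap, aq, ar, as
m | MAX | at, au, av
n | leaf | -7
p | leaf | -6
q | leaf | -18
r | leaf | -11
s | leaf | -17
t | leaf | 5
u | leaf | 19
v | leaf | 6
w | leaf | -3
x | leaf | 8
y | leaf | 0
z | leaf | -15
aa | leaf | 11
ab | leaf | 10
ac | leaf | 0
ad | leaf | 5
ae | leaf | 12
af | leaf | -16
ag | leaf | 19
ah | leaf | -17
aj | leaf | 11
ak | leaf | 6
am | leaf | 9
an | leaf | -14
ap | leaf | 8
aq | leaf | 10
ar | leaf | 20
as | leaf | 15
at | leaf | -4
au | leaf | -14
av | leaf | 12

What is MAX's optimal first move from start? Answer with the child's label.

a (MAX): max(-7, -6) = -6
b (MAX): max(-18, -11) = -11
c (MAX): max(-17, 5, 19, 6) = 19
Left (MIN): min(-6, -11, 19) = -11
d (MAX): max(-3, 8, 0) = 8
e (MAX): max(-15, 11) = 11
Mid (MIN): min(8, 11) = 8
f (MAX): max(10, 0) = 10
g (MAX): max(5, 12) = 12
Right (MIN): min(10, 12) = 10
h (MAX): max(-16, 19, -17) = 19
j (MAX): max(11, 6, 9, -14) = 11
k (MAX): max(8, 10, 20, 15) = 20
m (MAX): max(-4, -14, 12) = 12
Far (MIN): min(19, 11, 20, 12) = 11
start (MAX): max(-11, 8, 10, 11) = 11
MAX at start wants the highest of {Left=-11, Mid=8, Right=10, Far=11}, so chooses Far.

Far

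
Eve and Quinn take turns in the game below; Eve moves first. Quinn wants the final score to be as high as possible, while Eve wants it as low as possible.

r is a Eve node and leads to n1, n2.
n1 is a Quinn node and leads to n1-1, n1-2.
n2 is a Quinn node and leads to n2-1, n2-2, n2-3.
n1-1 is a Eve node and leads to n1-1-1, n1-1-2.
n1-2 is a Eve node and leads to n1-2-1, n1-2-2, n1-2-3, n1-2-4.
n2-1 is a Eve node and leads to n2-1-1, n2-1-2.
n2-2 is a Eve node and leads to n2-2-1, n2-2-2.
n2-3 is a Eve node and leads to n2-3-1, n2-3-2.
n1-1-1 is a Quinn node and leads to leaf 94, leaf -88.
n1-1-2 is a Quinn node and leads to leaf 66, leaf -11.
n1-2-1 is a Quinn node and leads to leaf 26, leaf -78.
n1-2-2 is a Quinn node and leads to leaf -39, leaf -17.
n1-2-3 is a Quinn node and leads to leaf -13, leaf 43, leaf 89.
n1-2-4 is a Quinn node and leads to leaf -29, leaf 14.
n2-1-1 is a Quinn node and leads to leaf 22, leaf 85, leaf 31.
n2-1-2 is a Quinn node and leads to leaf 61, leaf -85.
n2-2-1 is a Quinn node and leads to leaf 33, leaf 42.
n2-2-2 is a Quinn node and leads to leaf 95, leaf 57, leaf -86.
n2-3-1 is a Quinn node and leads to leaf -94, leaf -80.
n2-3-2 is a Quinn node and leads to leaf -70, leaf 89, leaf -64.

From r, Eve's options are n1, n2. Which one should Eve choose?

n1-1-1 (Quinn): max(94, -88) = 94
n1-1-2 (Quinn): max(66, -11) = 66
n1-1 (Eve): min(94, 66) = 66
n1-2-1 (Quinn): max(26, -78) = 26
n1-2-2 (Quinn): max(-39, -17) = -17
n1-2-3 (Quinn): max(-13, 43, 89) = 89
n1-2-4 (Quinn): max(-29, 14) = 14
n1-2 (Eve): min(26, -17, 89, 14) = -17
n1 (Quinn): max(66, -17) = 66
n2-1-1 (Quinn): max(22, 85, 31) = 85
n2-1-2 (Quinn): max(61, -85) = 61
n2-1 (Eve): min(85, 61) = 61
n2-2-1 (Quinn): max(33, 42) = 42
n2-2-2 (Quinn): max(95, 57, -86) = 95
n2-2 (Eve): min(42, 95) = 42
n2-3-1 (Quinn): max(-94, -80) = -80
n2-3-2 (Quinn): max(-70, 89, -64) = 89
n2-3 (Eve): min(-80, 89) = -80
n2 (Quinn): max(61, 42, -80) = 61
r (Eve): min(66, 61) = 61
Eve at r wants the lowest of {n1=66, n2=61}, so chooses n2.

n2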